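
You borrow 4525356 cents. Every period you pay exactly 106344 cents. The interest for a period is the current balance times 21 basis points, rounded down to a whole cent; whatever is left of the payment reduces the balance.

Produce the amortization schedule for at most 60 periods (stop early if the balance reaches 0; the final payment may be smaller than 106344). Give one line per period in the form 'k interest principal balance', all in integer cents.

1. interest=⌊4525356·21/10000⌋=9503; principal=106344-9503=96841; balance=4525356-96841=4428515
2. interest=⌊4428515·21/10000⌋=9299; principal=106344-9299=97045; balance=4428515-97045=4331470
3. interest=⌊4331470·21/10000⌋=9096; principal=106344-9096=97248; balance=4331470-97248=4234222
4. interest=⌊4234222·21/10000⌋=8891; principal=106344-8891=97453; balance=4234222-97453=4136769
5. interest=⌊4136769·21/10000⌋=8687; principal=106344-8687=97657; balance=4136769-97657=4039112
6. interest=⌊4039112·21/10000⌋=8482; principal=106344-8482=97862; balance=4039112-97862=3941250
7. interest=⌊3941250·21/10000⌋=8276; principal=106344-8276=98068; balance=3941250-98068=3843182
8. interest=⌊3843182·21/10000⌋=8070; principal=106344-8070=98274; balance=3843182-98274=3744908
9. interest=⌊3744908·21/10000⌋=7864; principal=106344-7864=98480; balance=3744908-98480=3646428
10. interest=⌊3646428·21/10000⌋=7657; principal=106344-7657=98687; balance=3646428-98687=3547741
11. interest=⌊3547741·21/10000⌋=7450; principal=106344-7450=98894; balance=3547741-98894=3448847
12. interest=⌊3448847·21/10000⌋=7242; principal=106344-7242=99102; balance=3448847-99102=3349745
13. interest=⌊3349745·21/10000⌋=7034; principal=106344-7034=99310; balance=3349745-99310=3250435
14. interest=⌊3250435·21/10000⌋=6825; principal=106344-6825=99519; balance=3250435-99519=3150916
15. interest=⌊3150916·21/10000⌋=6616; principal=106344-6616=99728; balance=3150916-99728=3051188
16. interest=⌊3051188·21/10000⌋=6407; principal=106344-6407=99937; balance=3051188-99937=2951251
17. interest=⌊2951251·21/10000⌋=6197; principal=106344-6197=100147; balance=2951251-100147=2851104
18. interest=⌊2851104·21/10000⌋=5987; principal=106344-5987=100357; balance=2851104-100357=2750747
19. interest=⌊2750747·21/10000⌋=5776; principal=106344-5776=100568; balance=2750747-100568=2650179
20. interest=⌊2650179·21/10000⌋=5565; principal=106344-5565=100779; balance=2650179-100779=2549400
21. interest=⌊2549400·21/10000⌋=5353; principal=106344-5353=100991; balance=2549400-100991=2448409
22. interest=⌊2448409·21/10000⌋=5141; principal=106344-5141=101203; balance=2448409-101203=2347206
23. interest=⌊2347206·21/10000⌋=4929; principal=106344-4929=101415; balance=2347206-101415=2245791
24. interest=⌊2245791·21/10000⌋=4716; principal=106344-4716=101628; balance=2245791-101628=2144163
25. interest=⌊2144163·21/10000⌋=4502; principal=106344-4502=101842; balance=2144163-101842=2042321
26. interest=⌊2042321·21/10000⌋=4288; principal=106344-4288=102056; balance=2042321-102056=1940265
27. interest=⌊1940265·21/10000⌋=4074; principal=106344-4074=102270; balance=1940265-102270=1837995
28. interest=⌊1837995·21/10000⌋=3859; principal=106344-3859=102485; balance=1837995-102485=1735510
29. interest=⌊1735510·21/10000⌋=3644; principal=106344-3644=102700; balance=1735510-102700=1632810
30. interest=⌊1632810·21/10000⌋=3428; principal=106344-3428=102916; balance=1632810-102916=1529894
31. interest=⌊1529894·21/10000⌋=3212; principal=106344-3212=103132; balance=1529894-103132=1426762
32. interest=⌊1426762·21/10000⌋=2996; principal=106344-2996=103348; balance=1426762-103348=1323414
33. interest=⌊1323414·21/10000⌋=2779; principal=106344-2779=103565; balance=1323414-103565=1219849
34. interest=⌊1219849·21/10000⌋=2561; principal=106344-2561=103783; balance=1219849-103783=1116066
35. interest=⌊1116066·21/10000⌋=2343; principal=106344-2343=104001; balance=1116066-104001=1012065
36. interest=⌊1012065·21/10000⌋=2125; principal=106344-2125=104219; balance=1012065-104219=907846
37. interest=⌊907846·21/10000⌋=1906; principal=106344-1906=104438; balance=907846-104438=803408
38. interest=⌊803408·21/10000⌋=1687; principal=106344-1687=104657; balance=803408-104657=698751
39. interest=⌊698751·21/10000⌋=1467; principal=106344-1467=104877; balance=698751-104877=593874
40. interest=⌊593874·21/10000⌋=1247; principal=106344-1247=105097; balance=593874-105097=488777
41. interest=⌊488777·21/10000⌋=1026; principal=106344-1026=105318; balance=488777-105318=383459
42. interest=⌊383459·21/10000⌋=805; principal=106344-805=105539; balance=383459-105539=277920
43. interest=⌊277920·21/10000⌋=583; principal=106344-583=105761; balance=277920-105761=172159
44. interest=⌊172159·21/10000⌋=361; principal=106344-361=105983; balance=172159-105983=66176
45. interest=⌊66176·21/10000⌋=138; principal=min(106344-138,66176)=66176; balance=66176-66176=0

1 9503 96841 4428515
2 9299 97045 4331470
3 9096 97248 4234222
4 8891 97453 4136769
5 8687 97657 4039112
6 8482 97862 3941250
7 8276 98068 3843182
8 8070 98274 3744908
9 7864 98480 3646428
10 7657 98687 3547741
11 7450 98894 3448847
12 7242 99102 3349745
13 7034 99310 3250435
14 6825 99519 3150916
15 6616 99728 3051188
16 6407 99937 2951251
17 6197 100147 2851104
18 5987 100357 2750747
19 5776 100568 2650179
20 5565 100779 2549400
21 5353 100991 2448409
22 5141 101203 2347206
23 4929 101415 2245791
24 4716 101628 2144163
25 4502 101842 2042321
26 4288 102056 1940265
27 4074 102270 1837995
28 3859 102485 1735510
29 3644 102700 1632810
30 3428 102916 1529894
31 3212 103132 1426762
32 2996 103348 1323414
33 2779 103565 1219849
34 2561 103783 1116066
35 2343 104001 1012065
36 2125 104219 907846
37 1906 104438 803408
38 1687 104657 698751
39 1467 104877 593874
40 1247 105097 488777
41 1026 105318 383459
42 805 105539 277920
43 583 105761 172159
44 361 105983 66176
45 138 66176 0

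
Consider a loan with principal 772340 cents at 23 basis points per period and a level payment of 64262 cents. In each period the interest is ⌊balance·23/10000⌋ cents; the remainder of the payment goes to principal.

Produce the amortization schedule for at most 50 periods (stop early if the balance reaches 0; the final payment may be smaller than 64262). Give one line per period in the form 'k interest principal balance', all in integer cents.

1. interest=⌊772340·23/10000⌋=1776; principal=64262-1776=62486; balance=772340-62486=709854
2. interest=⌊709854·23/10000⌋=1632; principal=64262-1632=62630; balance=709854-62630=647224
3. interest=⌊647224·23/10000⌋=1488; principal=64262-1488=62774; balance=647224-62774=584450
4. interest=⌊584450·23/10000⌋=1344; principal=64262-1344=62918; balance=584450-62918=521532
5. interest=⌊521532·23/10000⌋=1199; principal=64262-1199=63063; balance=521532-63063=458469
6. interest=⌊458469·23/10000⌋=1054; principal=64262-1054=63208; balance=458469-63208=395261
7. interest=⌊395261·23/10000⌋=909; principal=64262-909=63353; balance=395261-63353=331908
8. interest=⌊331908·23/10000⌋=763; principal=64262-763=63499; balance=331908-63499=268409
9. interest=⌊268409·23/10000⌋=617; principal=64262-617=63645; balance=268409-63645=204764
10. interest=⌊204764·23/10000⌋=470; principal=64262-470=63792; balance=204764-63792=140972
11. interest=⌊140972·23/10000⌋=324; principal=64262-324=63938; balance=140972-63938=77034
12. interest=⌊77034·23/10000⌋=177; principal=64262-177=64085; balance=77034-64085=12949
13. interest=⌊12949·23/10000⌋=29; principal=min(64262-29,12949)=12949; balance=12949-12949=0

1 1776 62486 709854
2 1632 62630 647224
3 1488 62774 584450
4 1344 62918 521532
5 1199 63063 458469
6 1054 63208 395261
7 909 63353 331908
8 763 63499 268409
9 617 63645 204764
10 470 63792 140972
11 324 63938 77034
12 177 64085 12949
13 29 12949 0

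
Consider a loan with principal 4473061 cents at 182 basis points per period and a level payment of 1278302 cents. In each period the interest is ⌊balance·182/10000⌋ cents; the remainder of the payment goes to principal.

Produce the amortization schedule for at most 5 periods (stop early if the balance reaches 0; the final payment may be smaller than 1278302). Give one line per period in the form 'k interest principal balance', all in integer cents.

1. interest=⌊4473061·182/10000⌋=81409; principal=1278302-81409=1196893; balance=4473061-1196893=3276168
2. interest=⌊3276168·182/10000⌋=59626; principal=1278302-59626=1218676; balance=3276168-1218676=2057492
3. interest=⌊2057492·182/10000⌋=37446; principal=1278302-37446=1240856; balance=2057492-1240856=816636
4. interest=⌊816636·182/10000⌋=14862; principal=min(1278302-14862,816636)=816636; balance=816636-816636=0

1 81409 1196893 3276168
2 59626 1218676 2057492
3 37446 1240856 816636
4 14862 816636 0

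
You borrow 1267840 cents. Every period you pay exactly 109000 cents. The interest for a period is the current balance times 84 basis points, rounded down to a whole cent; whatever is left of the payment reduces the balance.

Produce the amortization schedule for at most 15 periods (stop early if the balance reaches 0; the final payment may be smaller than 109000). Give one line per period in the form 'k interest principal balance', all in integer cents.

1. interest=⌊1267840·84/10000⌋=10649; principal=109000-10649=98351; balance=1267840-98351=1169489
2. interest=⌊1169489·84/10000⌋=9823; principal=109000-9823=99177; balance=1169489-99177=1070312
3. interest=⌊1070312·84/10000⌋=8990; principal=109000-8990=100010; balance=1070312-100010=970302
4. interest=⌊970302·84/10000⌋=8150; principal=109000-8150=100850; balance=970302-100850=869452
5. interest=⌊869452·84/10000⌋=7303; principal=109000-7303=101697; balance=869452-101697=767755
6. interest=⌊767755·84/10000⌋=6449; principal=109000-6449=102551; balance=767755-102551=665204
7. interest=⌊665204·84/10000⌋=5587; principal=109000-5587=103413; balance=665204-103413=561791
8. interest=⌊561791·84/10000⌋=4719; principal=109000-4719=104281; balance=561791-104281=457510
9. interest=⌊457510·84/10000⌋=3843; principal=109000-3843=105157; balance=457510-105157=352353
10. interest=⌊352353·84/10000⌋=2959; principal=109000-2959=106041; balance=352353-106041=246312
11. interest=⌊246312·84/10000⌋=2069; principal=109000-2069=106931; balance=246312-106931=139381
12. interest=⌊139381·84/10000⌋=1170; principal=109000-1170=107830; balance=139381-107830=31551
13. interest=⌊31551·84/10000⌋=265; principal=min(109000-265,31551)=31551; balance=31551-31551=0

1 10649 98351 1169489
2 9823 99177 1070312
3 8990 100010 970302
4 8150 100850 869452
5 7303 101697 767755
6 6449 102551 665204
7 5587 103413 561791
8 4719 104281 457510
9 3843 105157 352353
10 2959 106041 246312
11 2069 106931 139381
12 1170 107830 31551
13 265 31551 0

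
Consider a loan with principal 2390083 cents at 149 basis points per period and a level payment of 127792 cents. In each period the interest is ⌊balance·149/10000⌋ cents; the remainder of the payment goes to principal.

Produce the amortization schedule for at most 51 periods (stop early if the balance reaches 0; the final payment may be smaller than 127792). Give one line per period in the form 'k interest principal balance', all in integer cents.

1. interest=⌊2390083·149/10000⌋=35612; principal=127792-35612=92180; balance=2390083-92180=2297903
2. interest=⌊2297903·149/10000⌋=34238; principal=127792-34238=93554; balance=2297903-93554=2204349
3. interest=⌊2204349·149/10000⌋=32844; principal=127792-32844=94948; balance=2204349-94948=2109401
4. interest=⌊2109401·149/10000⌋=31430; principal=127792-31430=96362; balance=2109401-96362=2013039
5. interest=⌊2013039·149/10000⌋=29994; principal=127792-29994=97798; balance=2013039-97798=1915241
6. interest=⌊1915241·149/10000⌋=28537; principal=127792-28537=99255; balance=1915241-99255=1815986
7. interest=⌊1815986·149/10000⌋=27058; principal=127792-27058=100734; balance=1815986-100734=1715252
8. interest=⌊1715252·149/10000⌋=25557; principal=127792-25557=102235; balance=1715252-102235=1613017
9. interest=⌊1613017·149/10000⌋=24033; principal=127792-24033=103759; balance=1613017-103759=1509258
10. interest=⌊1509258·149/10000⌋=22487; principal=127792-22487=105305; balance=1509258-105305=1403953
11. interest=⌊1403953·149/10000⌋=20918; principal=127792-20918=106874; balance=1403953-106874=1297079
12. interest=⌊1297079·149/10000⌋=19326; principal=127792-19326=108466; balance=1297079-108466=1188613
13. interest=⌊1188613·149/10000⌋=17710; principal=127792-17710=110082; balance=1188613-110082=1078531
14. interest=⌊1078531·149/10000⌋=16070; principal=127792-16070=111722; balance=1078531-111722=966809
15. interest=⌊966809·149/10000⌋=14405; principal=127792-14405=113387; balance=966809-113387=853422
16. interest=⌊853422·149/10000⌋=12715; principal=127792-12715=115077; balance=853422-115077=738345
17. interest=⌊738345·149/10000⌋=11001; principal=127792-11001=116791; balance=738345-116791=621554
18. interest=⌊621554·149/10000⌋=9261; principal=127792-9261=118531; balance=621554-118531=503023
19. interest=⌊503023·149/10000⌋=7495; principal=127792-7495=120297; balance=503023-120297=382726
20. interest=⌊382726·149/10000⌋=5702; principal=127792-5702=122090; balance=382726-122090=260636
21. interest=⌊260636·149/10000⌋=3883; principal=127792-3883=123909; balance=260636-123909=136727
22. interest=⌊136727·149/10000⌋=2037; principal=127792-2037=125755; balance=136727-125755=10972
23. interest=⌊10972·149/10000⌋=163; principal=min(127792-163,10972)=10972; balance=10972-10972=0

1 35612 92180 2297903
2 34238 93554 2204349
3 32844 94948 2109401
4 31430 96362 2013039
5 29994 97798 1915241
6 28537 99255 1815986
7 27058 100734 1715252
8 25557 102235 1613017
9 24033 103759 1509258
10 22487 105305 1403953
11 20918 106874 1297079
12 19326 108466 1188613
13 17710 110082 1078531
14 16070 111722 966809
15 14405 113387 853422
16 12715 115077 738345
17 11001 116791 621554
18 9261 118531 503023
19 7495 120297 382726
20 5702 122090 260636
21 3883 123909 136727
22 2037 125755 10972
23 163 10972 0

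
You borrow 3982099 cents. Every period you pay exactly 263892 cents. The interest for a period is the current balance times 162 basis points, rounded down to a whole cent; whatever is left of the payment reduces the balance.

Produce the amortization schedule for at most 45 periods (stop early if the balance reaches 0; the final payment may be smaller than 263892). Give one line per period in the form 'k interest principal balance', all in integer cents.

1. interest=⌊3982099·162/10000⌋=64510; principal=263892-64510=199382; balance=3982099-199382=3782717
2. interest=⌊3782717·162/10000⌋=61280; principal=263892-61280=202612; balance=3782717-202612=3580105
3. interest=⌊3580105·162/10000⌋=57997; principal=263892-57997=205895; balance=3580105-205895=3374210
4. interest=⌊3374210·162/10000⌋=54662; principal=263892-54662=209230; balance=3374210-209230=3164980
5. interest=⌊3164980·162/10000⌋=51272; principal=263892-51272=212620; balance=3164980-212620=2952360
6. interest=⌊2952360·162/10000⌋=47828; principal=263892-47828=216064; balance=2952360-216064=2736296
7. interest=⌊2736296·162/10000⌋=44327; principal=263892-44327=219565; balance=2736296-219565=2516731
8. interest=⌊2516731·162/10000⌋=40771; principal=263892-40771=223121; balance=2516731-223121=2293610
9. interest=⌊2293610·162/10000⌋=37156; principal=263892-37156=226736; balance=2293610-226736=2066874
10. interest=⌊2066874·162/10000⌋=33483; principal=263892-33483=230409; balance=2066874-230409=1836465
11. interest=⌊1836465·162/10000⌋=29750; principal=263892-29750=234142; balance=1836465-234142=1602323
12. interest=⌊1602323·162/10000⌋=25957; principal=263892-25957=237935; balance=1602323-237935=1364388
13. interest=⌊1364388·162/10000⌋=22103; principal=263892-22103=241789; balance=1364388-241789=1122599
14. interest=⌊1122599·162/10000⌋=18186; principal=263892-18186=245706; balance=1122599-245706=876893
15. interest=⌊876893·162/10000⌋=14205; principal=263892-14205=249687; balance=876893-249687=627206
16. interest=⌊627206·162/10000⌋=10160; principal=263892-10160=253732; balance=627206-253732=373474
17. interest=⌊373474·162/10000⌋=6050; principal=263892-6050=257842; balance=373474-257842=115632
18. interest=⌊115632·162/10000⌋=1873; principal=min(263892-1873,115632)=115632; balance=115632-115632=0

1 64510 199382 3782717
2 61280 202612 3580105
3 57997 205895 3374210
4 54662 209230 3164980
5 51272 212620 2952360
6 47828 216064 2736296
7 44327 219565 2516731
8 40771 223121 2293610
9 37156 226736 2066874
10 33483 230409 1836465
11 29750 234142 1602323
12 25957 237935 1364388
13 22103 241789 1122599
14 18186 245706 876893
15 14205 249687 627206
16 10160 253732 373474
17 6050 257842 115632
18 1873 115632 0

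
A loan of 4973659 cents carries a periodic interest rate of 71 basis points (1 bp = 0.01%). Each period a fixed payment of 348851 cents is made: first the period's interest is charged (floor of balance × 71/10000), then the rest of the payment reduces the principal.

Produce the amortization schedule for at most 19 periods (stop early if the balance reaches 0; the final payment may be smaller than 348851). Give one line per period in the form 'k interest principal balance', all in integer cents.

1 35312 313539 4660120
2 33086 315765 4344355
3 30844 318007 4026348
4 28587 320264 3706084
5 26313 322538 3383546
6 24023 324828 3058718
7 21716 327135 2731583
8 19394 329457 2402126
9 17055 331796 2070330
10 14699 334152 1736178
11 12326 336525 1399653
12 9937 338914 1060739
13 7531 341320 719419
14 5107 343744 375675
15 2667 346184 29491
16 209 29491 0

1. interest=⌊4973659·71/10000⌋=35312; principal=348851-35312=313539; balance=4973659-313539=4660120
2. interest=⌊4660120·71/10000⌋=33086; principal=348851-33086=315765; balance=4660120-315765=4344355
3. interest=⌊4344355·71/10000⌋=30844; principal=348851-30844=318007; balance=4344355-318007=4026348
4. interest=⌊4026348·71/10000⌋=28587; principal=348851-28587=320264; balance=4026348-320264=3706084
5. interest=⌊3706084·71/10000⌋=26313; principal=348851-26313=322538; balance=3706084-322538=3383546
6. interest=⌊3383546·71/10000⌋=24023; principal=348851-24023=324828; balance=3383546-324828=3058718
7. interest=⌊3058718·71/10000⌋=21716; principal=348851-21716=327135; balance=3058718-327135=2731583
8. interest=⌊2731583·71/10000⌋=19394; principal=348851-19394=329457; balance=2731583-329457=2402126
9. interest=⌊2402126·71/10000⌋=17055; principal=348851-17055=331796; balance=2402126-331796=2070330
10. interest=⌊2070330·71/10000⌋=14699; principal=348851-14699=334152; balance=2070330-334152=1736178
11. interest=⌊1736178·71/10000⌋=12326; principal=348851-12326=336525; balance=1736178-336525=1399653
12. interest=⌊1399653·71/10000⌋=9937; principal=348851-9937=338914; balance=1399653-338914=1060739
13. interest=⌊1060739·71/10000⌋=7531; principal=348851-7531=341320; balance=1060739-341320=719419
14. interest=⌊719419·71/10000⌋=5107; principal=348851-5107=343744; balance=719419-343744=375675
15. interest=⌊375675·71/10000⌋=2667; principal=348851-2667=346184; balance=375675-346184=29491
16. interest=⌊29491·71/10000⌋=209; principal=min(348851-209,29491)=29491; balance=29491-29491=0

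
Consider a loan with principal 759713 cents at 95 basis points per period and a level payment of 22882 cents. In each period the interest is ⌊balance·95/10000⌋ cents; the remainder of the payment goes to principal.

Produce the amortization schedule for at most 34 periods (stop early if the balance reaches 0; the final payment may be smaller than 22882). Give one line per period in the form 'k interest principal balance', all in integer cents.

1 7217 15665 744048
2 7068 15814 728234
3 6918 15964 712270
4 6766 16116 696154
5 6613 16269 679885
6 6458 16424 663461
7 6302 16580 646881
8 6145 16737 630144
9 5986 16896 613248
10 5825 17057 596191
11 5663 17219 578972
12 5500 17382 561590
13 5335 17547 544043
14 5168 17714 526329
15 5000 17882 508447
16 4830 18052 490395
17 4658 18224 472171
18 4485 18397 453774
19 4310 18572 435202
20 4134 18748 416454
21 3956 18926 397528
22 3776 19106 378422
23 3595 19287 359135
24 3411 19471 339664
25 3226 19656 320008
26 3040 19842 300166
27 2851 20031 280135
28 2661 20221 259914
29 2469 20413 239501
30 2275 20607 218894
31 2079 20803 198091
32 1881 21001 177090
33 1682 21200 155890
34 1480 21402 134488

1. interest=⌊759713·95/10000⌋=7217; principal=22882-7217=15665; balance=759713-15665=744048
2. interest=⌊744048·95/10000⌋=7068; principal=22882-7068=15814; balance=744048-15814=728234
3. interest=⌊728234·95/10000⌋=6918; principal=22882-6918=15964; balance=728234-15964=712270
4. interest=⌊712270·95/10000⌋=6766; principal=22882-6766=16116; balance=712270-16116=696154
5. interest=⌊696154·95/10000⌋=6613; principal=22882-6613=16269; balance=696154-16269=679885
6. interest=⌊679885·95/10000⌋=6458; principal=22882-6458=16424; balance=679885-16424=663461
7. interest=⌊663461·95/10000⌋=6302; principal=22882-6302=16580; balance=663461-16580=646881
8. interest=⌊646881·95/10000⌋=6145; principal=22882-6145=16737; balance=646881-16737=630144
9. interest=⌊630144·95/10000⌋=5986; principal=22882-5986=16896; balance=630144-16896=613248
10. interest=⌊613248·95/10000⌋=5825; principal=22882-5825=17057; balance=613248-17057=596191
11. interest=⌊596191·95/10000⌋=5663; principal=22882-5663=17219; balance=596191-17219=578972
12. interest=⌊578972·95/10000⌋=5500; principal=22882-5500=17382; balance=578972-17382=561590
13. interest=⌊561590·95/10000⌋=5335; principal=22882-5335=17547; balance=561590-17547=544043
14. interest=⌊544043·95/10000⌋=5168; principal=22882-5168=17714; balance=544043-17714=526329
15. interest=⌊526329·95/10000⌋=5000; principal=22882-5000=17882; balance=526329-17882=508447
16. interest=⌊508447·95/10000⌋=4830; principal=22882-4830=18052; balance=508447-18052=490395
17. interest=⌊490395·95/10000⌋=4658; principal=22882-4658=18224; balance=490395-18224=472171
18. interest=⌊472171·95/10000⌋=4485; principal=22882-4485=18397; balance=472171-18397=453774
19. interest=⌊453774·95/10000⌋=4310; principal=22882-4310=18572; balance=453774-18572=435202
20. interest=⌊435202·95/10000⌋=4134; principal=22882-4134=18748; balance=435202-18748=416454
21. interest=⌊416454·95/10000⌋=3956; principal=22882-3956=18926; balance=416454-18926=397528
22. interest=⌊397528·95/10000⌋=3776; principal=22882-3776=19106; balance=397528-19106=378422
23. interest=⌊378422·95/10000⌋=3595; principal=22882-3595=19287; balance=378422-19287=359135
24. interest=⌊359135·95/10000⌋=3411; principal=22882-3411=19471; balance=359135-19471=339664
25. interest=⌊339664·95/10000⌋=3226; principal=22882-3226=19656; balance=339664-19656=320008
26. interest=⌊320008·95/10000⌋=3040; principal=22882-3040=19842; balance=320008-19842=300166
27. interest=⌊300166·95/10000⌋=2851; principal=22882-2851=20031; balance=300166-20031=280135
28. interest=⌊280135·95/10000⌋=2661; principal=22882-2661=20221; balance=280135-20221=259914
29. interest=⌊259914·95/10000⌋=2469; principal=22882-2469=20413; balance=259914-20413=239501
30. interest=⌊239501·95/10000⌋=2275; principal=22882-2275=20607; balance=239501-20607=218894
31. interest=⌊218894·95/10000⌋=2079; principal=22882-2079=20803; balance=218894-20803=198091
32. interest=⌊198091·95/10000⌋=1881; principal=22882-1881=21001; balance=198091-21001=177090
33. interest=⌊177090·95/10000⌋=1682; principal=22882-1682=21200; balance=177090-21200=155890
34. interest=⌊155890·95/10000⌋=1480; principal=22882-1480=21402; balance=155890-21402=134488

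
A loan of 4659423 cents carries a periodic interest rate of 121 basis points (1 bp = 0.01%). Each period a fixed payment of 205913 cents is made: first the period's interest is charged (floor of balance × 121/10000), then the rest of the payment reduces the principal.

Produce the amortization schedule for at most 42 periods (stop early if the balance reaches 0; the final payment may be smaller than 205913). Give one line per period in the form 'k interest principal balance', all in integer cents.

1. interest=⌊4659423·121/10000⌋=56379; principal=205913-56379=149534; balance=4659423-149534=4509889
2. interest=⌊4509889·121/10000⌋=54569; principal=205913-54569=151344; balance=4509889-151344=4358545
3. interest=⌊4358545·121/10000⌋=52738; principal=205913-52738=153175; balance=4358545-153175=4205370
4. interest=⌊4205370·121/10000⌋=50884; principal=205913-50884=155029; balance=4205370-155029=4050341
5. interest=⌊4050341·121/10000⌋=49009; principal=205913-49009=156904; balance=4050341-156904=3893437
6. interest=⌊3893437·121/10000⌋=47110; principal=205913-47110=158803; balance=3893437-158803=3734634
7. interest=⌊3734634·121/10000⌋=45189; principal=205913-45189=160724; balance=3734634-160724=3573910
8. interest=⌊3573910·121/10000⌋=43244; principal=205913-43244=162669; balance=3573910-162669=3411241
9. interest=⌊3411241·121/10000⌋=41276; principal=205913-41276=164637; balance=3411241-164637=3246604
10. interest=⌊3246604·121/10000⌋=39283; principal=205913-39283=166630; balance=3246604-166630=3079974
11. interest=⌊3079974·121/10000⌋=37267; principal=205913-37267=168646; balance=3079974-168646=2911328
12. interest=⌊2911328·121/10000⌋=35227; principal=205913-35227=170686; balance=2911328-170686=2740642
13. interest=⌊2740642·121/10000⌋=33161; principal=205913-33161=172752; balance=2740642-172752=2567890
14. interest=⌊2567890·121/10000⌋=31071; principal=205913-31071=174842; balance=2567890-174842=2393048
15. interest=⌊2393048·121/10000⌋=28955; principal=205913-28955=176958; balance=2393048-176958=2216090
16. interest=⌊2216090·121/10000⌋=26814; principal=205913-26814=179099; balance=2216090-179099=2036991
17. interest=⌊2036991·121/10000⌋=24647; principal=205913-24647=181266; balance=2036991-181266=1855725
18. interest=⌊1855725·121/10000⌋=22454; principal=205913-22454=183459; balance=1855725-183459=1672266
19. interest=⌊1672266·121/10000⌋=20234; principal=205913-20234=185679; balance=1672266-185679=1486587
20. interest=⌊1486587·121/10000⌋=17987; principal=205913-17987=187926; balance=1486587-187926=1298661
21. interest=⌊1298661·121/10000⌋=15713; principal=205913-15713=190200; balance=1298661-190200=1108461
22. interest=⌊1108461·121/10000⌋=13412; principal=205913-13412=192501; balance=1108461-192501=915960
23. interest=⌊915960·121/10000⌋=11083; principal=205913-11083=194830; balance=915960-194830=721130
24. interest=⌊721130·121/10000⌋=8725; principal=205913-8725=197188; balance=721130-197188=523942
25. interest=⌊523942·121/10000⌋=6339; principal=205913-6339=199574; balance=523942-199574=324368
26. interest=⌊324368·121/10000⌋=3924; principal=205913-3924=201989; balance=324368-201989=122379
27. interest=⌊122379·121/10000⌋=1480; principal=min(205913-1480,122379)=122379; balance=122379-122379=0

1 56379 149534 4509889
2 54569 151344 4358545
3 52738 153175 4205370
4 50884 155029 4050341
5 49009 156904 3893437
6 47110 158803 3734634
7 45189 160724 3573910
8 43244 162669 3411241
9 41276 164637 3246604
10 39283 166630 3079974
11 37267 168646 2911328
12 35227 170686 2740642
13 33161 172752 2567890
14 31071 174842 2393048
15 28955 176958 2216090
16 26814 179099 2036991
17 24647 181266 1855725
18 22454 183459 1672266
19 20234 185679 1486587
20 17987 187926 1298661
21 15713 190200 1108461
22 13412 192501 915960
23 11083 194830 721130
24 8725 197188 523942
25 6339 199574 324368
26 3924 201989 122379
27 1480 122379 0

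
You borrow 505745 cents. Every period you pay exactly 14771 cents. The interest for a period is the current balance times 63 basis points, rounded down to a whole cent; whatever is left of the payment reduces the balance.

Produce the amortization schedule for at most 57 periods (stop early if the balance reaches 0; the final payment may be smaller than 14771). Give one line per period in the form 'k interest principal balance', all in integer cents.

1. interest=⌊505745·63/10000⌋=3186; principal=14771-3186=11585; balance=505745-11585=494160
2. interest=⌊494160·63/10000⌋=3113; principal=14771-3113=11658; balance=494160-11658=482502
3. interest=⌊482502·63/10000⌋=3039; principal=14771-3039=11732; balance=482502-11732=470770
4. interest=⌊470770·63/10000⌋=2965; principal=14771-2965=11806; balance=470770-11806=458964
5. interest=⌊458964·63/10000⌋=2891; principal=14771-2891=11880; balance=458964-11880=447084
6. interest=⌊447084·63/10000⌋=2816; principal=14771-2816=11955; balance=447084-11955=435129
7. interest=⌊435129·63/10000⌋=2741; principal=14771-2741=12030; balance=435129-12030=423099
8. interest=⌊423099·63/10000⌋=2665; principal=14771-2665=12106; balance=423099-12106=410993
9. interest=⌊410993·63/10000⌋=2589; principal=14771-2589=12182; balance=410993-12182=398811
10. interest=⌊398811·63/10000⌋=2512; principal=14771-2512=12259; balance=398811-12259=386552
11. interest=⌊386552·63/10000⌋=2435; principal=14771-2435=12336; balance=386552-12336=374216
12. interest=⌊374216·63/10000⌋=2357; principal=14771-2357=12414; balance=374216-12414=361802
13. interest=⌊361802·63/10000⌋=2279; principal=14771-2279=12492; balance=361802-12492=349310
14. interest=⌊349310·63/10000⌋=2200; principal=14771-2200=12571; balance=349310-12571=336739
15. interest=⌊336739·63/10000⌋=2121; principal=14771-2121=12650; balance=336739-12650=324089
16. interest=⌊324089·63/10000⌋=2041; principal=14771-2041=12730; balance=324089-12730=311359
17. interest=⌊311359·63/10000⌋=1961; principal=14771-1961=12810; balance=311359-12810=298549
18. interest=⌊298549·63/10000⌋=1880; principal=14771-1880=12891; balance=298549-12891=285658
19. interest=⌊285658·63/10000⌋=1799; principal=14771-1799=12972; balance=285658-12972=272686
20. interest=⌊272686·63/10000⌋=1717; principal=14771-1717=13054; balance=272686-13054=259632
21. interest=⌊259632·63/10000⌋=1635; principal=14771-1635=13136; balance=259632-13136=246496
22. interest=⌊246496·63/10000⌋=1552; principal=14771-1552=13219; balance=246496-13219=233277
23. interest=⌊233277·63/10000⌋=1469; principal=14771-1469=13302; balance=233277-13302=219975
24. interest=⌊219975·63/10000⌋=1385; principal=14771-1385=13386; balance=219975-13386=206589
25. interest=⌊206589·63/10000⌋=1301; principal=14771-1301=13470; balance=206589-13470=193119
26. interest=⌊193119·63/10000⌋=1216; principal=14771-1216=13555; balance=193119-13555=179564
27. interest=⌊179564·63/10000⌋=1131; principal=14771-1131=13640; balance=179564-13640=165924
28. interest=⌊165924·63/10000⌋=1045; principal=14771-1045=13726; balance=165924-13726=152198
29. interest=⌊152198·63/10000⌋=958; principal=14771-958=13813; balance=152198-13813=138385
30. interest=⌊138385·63/10000⌋=871; principal=14771-871=13900; balance=138385-13900=124485
31. interest=⌊124485·63/10000⌋=784; principal=14771-784=13987; balance=124485-13987=110498
32. interest=⌊110498·63/10000⌋=696; principal=14771-696=14075; balance=110498-14075=96423
33. interest=⌊96423·63/10000⌋=607; principal=14771-607=14164; balance=96423-14164=82259
34. interest=⌊82259·63/10000⌋=518; principal=14771-518=14253; balance=82259-14253=68006
35. interest=⌊68006·63/10000⌋=428; principal=14771-428=14343; balance=68006-14343=53663
36. interest=⌊53663·63/10000⌋=338; principal=14771-338=14433; balance=53663-14433=39230
37. interest=⌊39230·63/10000⌋=247; principal=14771-247=14524; balance=39230-14524=24706
38. interest=⌊24706·63/10000⌋=155; principal=14771-155=14616; balance=24706-14616=10090
39. interest=⌊10090·63/10000⌋=63; principal=min(14771-63,10090)=10090; balance=10090-10090=0

1 3186 11585 494160
2 3113 11658 482502
3 3039 11732 470770
4 2965 11806 458964
5 2891 11880 447084
6 2816 11955 435129
7 2741 12030 423099
8 2665 12106 410993
9 2589 12182 398811
10 2512 12259 386552
11 2435 12336 374216
12 2357 12414 361802
13 2279 12492 349310
14 2200 12571 336739
15 2121 12650 324089
16 2041 12730 311359
17 1961 12810 298549
18 1880 12891 285658
19 1799 12972 272686
20 1717 13054 259632
21 1635 13136 246496
22 1552 13219 233277
23 1469 13302 219975
24 1385 13386 206589
25 1301 13470 193119
26 1216 13555 179564
27 1131 13640 165924
28 1045 13726 152198
29 958 13813 138385
30 871 13900 124485
31 784 13987 110498
32 696 14075 96423
33 607 14164 82259
34 518 14253 68006
35 428 14343 53663
36 338 14433 39230
37 247 14524 24706
38 155 14616 10090
39 63 10090 0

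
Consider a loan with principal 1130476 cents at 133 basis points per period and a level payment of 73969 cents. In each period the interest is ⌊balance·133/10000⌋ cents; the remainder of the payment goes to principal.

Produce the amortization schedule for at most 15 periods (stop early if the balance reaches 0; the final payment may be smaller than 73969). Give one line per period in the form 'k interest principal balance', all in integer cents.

1. interest=⌊1130476·133/10000⌋=15035; principal=73969-15035=58934; balance=1130476-58934=1071542
2. interest=⌊1071542·133/10000⌋=14251; principal=73969-14251=59718; balance=1071542-59718=1011824
3. interest=⌊1011824·133/10000⌋=13457; principal=73969-13457=60512; balance=1011824-60512=951312
4. interest=⌊951312·133/10000⌋=12652; principal=73969-12652=61317; balance=951312-61317=889995
5. interest=⌊889995·133/10000⌋=11836; principal=73969-11836=62133; balance=889995-62133=827862
6. interest=⌊827862·133/10000⌋=11010; principal=73969-11010=62959; balance=827862-62959=764903
7. interest=⌊764903·133/10000⌋=10173; principal=73969-10173=63796; balance=764903-63796=701107
8. interest=⌊701107·133/10000⌋=9324; principal=73969-9324=64645; balance=701107-64645=636462
9. interest=⌊636462·133/10000⌋=8464; principal=73969-8464=65505; balance=636462-65505=570957
10. interest=⌊570957·133/10000⌋=7593; principal=73969-7593=66376; balance=570957-66376=504581
11. interest=⌊504581·133/10000⌋=6710; principal=73969-6710=67259; balance=504581-67259=437322
12. interest=⌊437322·133/10000⌋=5816; principal=73969-5816=68153; balance=437322-68153=369169
13. interest=⌊369169·133/10000⌋=4909; principal=73969-4909=69060; balance=369169-69060=300109
14. interest=⌊300109·133/10000⌋=3991; principal=73969-3991=69978; balance=300109-69978=230131
15. interest=⌊230131·133/10000⌋=3060; principal=73969-3060=70909; balance=230131-70909=159222

1 15035 58934 1071542
2 14251 59718 1011824
3 13457 60512 951312
4 12652 61317 889995
5 11836 62133 827862
6 11010 62959 764903
7 10173 63796 701107
8 9324 64645 636462
9 8464 65505 570957
10 7593 66376 504581
11 6710 67259 437322
12 5816 68153 369169
13 4909 69060 300109
14 3991 69978 230131
15 3060 70909 159222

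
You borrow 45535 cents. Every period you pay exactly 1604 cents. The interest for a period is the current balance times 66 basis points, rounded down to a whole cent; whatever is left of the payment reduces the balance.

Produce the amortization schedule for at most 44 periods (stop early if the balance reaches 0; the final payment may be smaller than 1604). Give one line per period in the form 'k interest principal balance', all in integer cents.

1. interest=⌊45535·66/10000⌋=300; principal=1604-300=1304; balance=45535-1304=44231
2. interest=⌊44231·66/10000⌋=291; principal=1604-291=1313; balance=44231-1313=42918
3. interest=⌊42918·66/10000⌋=283; principal=1604-283=1321; balance=42918-1321=41597
4. interest=⌊41597·66/10000⌋=274; principal=1604-274=1330; balance=41597-1330=40267
5. interest=⌊40267·66/10000⌋=265; principal=1604-265=1339; balance=40267-1339=38928
6. interest=⌊38928·66/10000⌋=256; principal=1604-256=1348; balance=38928-1348=37580
7. interest=⌊37580·66/10000⌋=248; principal=1604-248=1356; balance=37580-1356=36224
8. interest=⌊36224·66/10000⌋=239; principal=1604-239=1365; balance=36224-1365=34859
9. interest=⌊34859·66/10000⌋=230; principal=1604-230=1374; balance=34859-1374=33485
10. interest=⌊33485·66/10000⌋=221; principal=1604-221=1383; balance=33485-1383=32102
11. interest=⌊32102·66/10000⌋=211; principal=1604-211=1393; balance=32102-1393=30709
12. interest=⌊30709·66/10000⌋=202; principal=1604-202=1402; balance=30709-1402=29307
13. interest=⌊29307·66/10000⌋=193; principal=1604-193=1411; balance=29307-1411=27896
14. interest=⌊27896·66/10000⌋=184; principal=1604-184=1420; balance=27896-1420=26476
15. interest=⌊26476·66/10000⌋=174; principal=1604-174=1430; balance=26476-1430=25046
16. interest=⌊25046·66/10000⌋=165; principal=1604-165=1439; balance=25046-1439=23607
17. interest=⌊23607·66/10000⌋=155; principal=1604-155=1449; balance=23607-1449=22158
18. interest=⌊22158·66/10000⌋=146; principal=1604-146=1458; balance=22158-1458=20700
19. interest=⌊20700·66/10000⌋=136; principal=1604-136=1468; balance=20700-1468=19232
20. interest=⌊19232·66/10000⌋=126; principal=1604-126=1478; balance=19232-1478=17754
21. interest=⌊17754·66/10000⌋=117; principal=1604-117=1487; balance=17754-1487=16267
22. interest=⌊16267·66/10000⌋=107; principal=1604-107=1497; balance=16267-1497=14770
23. interest=⌊14770·66/10000⌋=97; principal=1604-97=1507; balance=14770-1507=13263
24. interest=⌊13263·66/10000⌋=87; principal=1604-87=1517; balance=13263-1517=11746
25. interest=⌊11746·66/10000⌋=77; principal=1604-77=1527; balance=11746-1527=10219
26. interest=⌊10219·66/10000⌋=67; principal=1604-67=1537; balance=10219-1537=8682
27. interest=⌊8682·66/10000⌋=57; principal=1604-57=1547; balance=8682-1547=7135
28. interest=⌊7135·66/10000⌋=47; principal=1604-47=1557; balance=7135-1557=5578
29. interest=⌊5578·66/10000⌋=36; principal=1604-36=1568; balance=5578-1568=4010
30. interest=⌊4010·66/10000⌋=26; principal=1604-26=1578; balance=4010-1578=2432
31. interest=⌊2432·66/10000⌋=16; principal=1604-16=1588; balance=2432-1588=844
32. interest=⌊844·66/10000⌋=5; principal=min(1604-5,844)=844; balance=844-844=0

1 300 1304 44231
2 291 1313 42918
3 283 1321 41597
4 274 1330 40267
5 265 1339 38928
6 256 1348 37580
7 248 1356 36224
8 239 1365 34859
9 230 1374 33485
10 221 1383 32102
11 211 1393 30709
12 202 1402 29307
13 193 1411 27896
14 184 1420 26476
15 174 1430 25046
16 165 1439 23607
17 155 1449 22158
18 146 1458 20700
19 136 1468 19232
20 126 1478 17754
21 117 1487 16267
22 107 1497 14770
23 97 1507 13263
24 87 1517 11746
25 77 1527 10219
26 67 1537 8682
27 57 1547 7135
28 47 1557 5578
29 36 1568 4010
30 26 1578 2432
31 16 1588 844
32 5 844 0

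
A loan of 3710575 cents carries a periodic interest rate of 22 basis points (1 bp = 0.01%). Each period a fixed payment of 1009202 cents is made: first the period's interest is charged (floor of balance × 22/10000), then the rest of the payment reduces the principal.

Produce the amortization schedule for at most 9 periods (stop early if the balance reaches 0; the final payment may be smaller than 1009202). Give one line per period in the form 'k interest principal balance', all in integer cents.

1 8163 1001039 2709536
2 5960 1003242 1706294
3 3753 1005449 700845
4 1541 700845 0

1. interest=⌊3710575·22/10000⌋=8163; principal=1009202-8163=1001039; balance=3710575-1001039=2709536
2. interest=⌊2709536·22/10000⌋=5960; principal=1009202-5960=1003242; balance=2709536-1003242=1706294
3. interest=⌊1706294·22/10000⌋=3753; principal=1009202-3753=1005449; balance=1706294-1005449=700845
4. interest=⌊700845·22/10000⌋=1541; principal=min(1009202-1541,700845)=700845; balance=700845-700845=0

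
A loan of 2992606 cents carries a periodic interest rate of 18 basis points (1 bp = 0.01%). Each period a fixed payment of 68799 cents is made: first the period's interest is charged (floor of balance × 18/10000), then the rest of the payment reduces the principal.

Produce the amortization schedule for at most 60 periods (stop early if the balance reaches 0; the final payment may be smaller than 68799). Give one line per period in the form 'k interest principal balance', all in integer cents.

1 5386 63413 2929193
2 5272 63527 2865666
3 5158 63641 2802025
4 5043 63756 2738269
5 4928 63871 2674398
6 4813 63986 2610412
7 4698 64101 2546311
8 4583 64216 2482095
9 4467 64332 2417763
10 4351 64448 2353315
11 4235 64564 2288751
12 4119 64680 2224071
13 4003 64796 2159275
14 3886 64913 2094362
15 3769 65030 2029332
16 3652 65147 1964185
17 3535 65264 1898921
18 3418 65381 1833540
19 3300 65499 1768041
20 3182 65617 1702424
21 3064 65735 1636689
22 2946 65853 1570836
23 2827 65972 1504864
24 2708 66091 1438773
25 2589 66210 1372563
26 2470 66329 1306234
27 2351 66448 1239786
28 2231 66568 1173218
29 2111 66688 1106530
30 1991 66808 1039722
31 1871 66928 972794
32 1751 67048 905746
33 1630 67169 838577
34 1509 67290 771287
35 1388 67411 703876
36 1266 67533 636343
37 1145 67654 568689
38 1023 67776 500913
39 901 67898 433015
40 779 68020 364995
41 656 68143 296852
42 534 68265 228587
43 411 68388 160199
44 288 68511 91688
45 165 68634 23054
46 41 23054 0

1. interest=⌊2992606·18/10000⌋=5386; principal=68799-5386=63413; balance=2992606-63413=2929193
2. interest=⌊2929193·18/10000⌋=5272; principal=68799-5272=63527; balance=2929193-63527=2865666
3. interest=⌊2865666·18/10000⌋=5158; principal=68799-5158=63641; balance=2865666-63641=2802025
4. interest=⌊2802025·18/10000⌋=5043; principal=68799-5043=63756; balance=2802025-63756=2738269
5. interest=⌊2738269·18/10000⌋=4928; principal=68799-4928=63871; balance=2738269-63871=2674398
6. interest=⌊2674398·18/10000⌋=4813; principal=68799-4813=63986; balance=2674398-63986=2610412
7. interest=⌊2610412·18/10000⌋=4698; principal=68799-4698=64101; balance=2610412-64101=2546311
8. interest=⌊2546311·18/10000⌋=4583; principal=68799-4583=64216; balance=2546311-64216=2482095
9. interest=⌊2482095·18/10000⌋=4467; principal=68799-4467=64332; balance=2482095-64332=2417763
10. interest=⌊2417763·18/10000⌋=4351; principal=68799-4351=64448; balance=2417763-64448=2353315
11. interest=⌊2353315·18/10000⌋=4235; principal=68799-4235=64564; balance=2353315-64564=2288751
12. interest=⌊2288751·18/10000⌋=4119; principal=68799-4119=64680; balance=2288751-64680=2224071
13. interest=⌊2224071·18/10000⌋=4003; principal=68799-4003=64796; balance=2224071-64796=2159275
14. interest=⌊2159275·18/10000⌋=3886; principal=68799-3886=64913; balance=2159275-64913=2094362
15. interest=⌊2094362·18/10000⌋=3769; principal=68799-3769=65030; balance=2094362-65030=2029332
16. interest=⌊2029332·18/10000⌋=3652; principal=68799-3652=65147; balance=2029332-65147=1964185
17. interest=⌊1964185·18/10000⌋=3535; principal=68799-3535=65264; balance=1964185-65264=1898921
18. interest=⌊1898921·18/10000⌋=3418; principal=68799-3418=65381; balance=1898921-65381=1833540
19. interest=⌊1833540·18/10000⌋=3300; principal=68799-3300=65499; balance=1833540-65499=1768041
20. interest=⌊1768041·18/10000⌋=3182; principal=68799-3182=65617; balance=1768041-65617=1702424
21. interest=⌊1702424·18/10000⌋=3064; principal=68799-3064=65735; balance=1702424-65735=1636689
22. interest=⌊1636689·18/10000⌋=2946; principal=68799-2946=65853; balance=1636689-65853=1570836
23. interest=⌊1570836·18/10000⌋=2827; principal=68799-2827=65972; balance=1570836-65972=1504864
24. interest=⌊1504864·18/10000⌋=2708; principal=68799-2708=66091; balance=1504864-66091=1438773
25. interest=⌊1438773·18/10000⌋=2589; principal=68799-2589=66210; balance=1438773-66210=1372563
26. interest=⌊1372563·18/10000⌋=2470; principal=68799-2470=66329; balance=1372563-66329=1306234
27. interest=⌊1306234·18/10000⌋=2351; principal=68799-2351=66448; balance=1306234-66448=1239786
28. interest=⌊1239786·18/10000⌋=2231; principal=68799-2231=66568; balance=1239786-66568=1173218
29. interest=⌊1173218·18/10000⌋=2111; principal=68799-2111=66688; balance=1173218-66688=1106530
30. interest=⌊1106530·18/10000⌋=1991; principal=68799-1991=66808; balance=1106530-66808=1039722
31. interest=⌊1039722·18/10000⌋=1871; principal=68799-1871=66928; balance=1039722-66928=972794
32. interest=⌊972794·18/10000⌋=1751; principal=68799-1751=67048; balance=972794-67048=905746
33. interest=⌊905746·18/10000⌋=1630; principal=68799-1630=67169; balance=905746-67169=838577
34. interest=⌊838577·18/10000⌋=1509; principal=68799-1509=67290; balance=838577-67290=771287
35. interest=⌊771287·18/10000⌋=1388; principal=68799-1388=67411; balance=771287-67411=703876
36. interest=⌊703876·18/10000⌋=1266; principal=68799-1266=67533; balance=703876-67533=636343
37. interest=⌊636343·18/10000⌋=1145; principal=68799-1145=67654; balance=636343-67654=568689
38. interest=⌊568689·18/10000⌋=1023; principal=68799-1023=67776; balance=568689-67776=500913
39. interest=⌊500913·18/10000⌋=901; principal=68799-901=67898; balance=500913-67898=433015
40. interest=⌊433015·18/10000⌋=779; principal=68799-779=68020; balance=433015-68020=364995
41. interest=⌊364995·18/10000⌋=656; principal=68799-656=68143; balance=364995-68143=296852
42. interest=⌊296852·18/10000⌋=534; principal=68799-534=68265; balance=296852-68265=228587
43. interest=⌊228587·18/10000⌋=411; principal=68799-411=68388; balance=228587-68388=160199
44. interest=⌊160199·18/10000⌋=288; principal=68799-288=68511; balance=160199-68511=91688
45. interest=⌊91688·18/10000⌋=165; principal=68799-165=68634; balance=91688-68634=23054
46. interest=⌊23054·18/10000⌋=41; principal=min(68799-41,23054)=23054; balance=23054-23054=0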